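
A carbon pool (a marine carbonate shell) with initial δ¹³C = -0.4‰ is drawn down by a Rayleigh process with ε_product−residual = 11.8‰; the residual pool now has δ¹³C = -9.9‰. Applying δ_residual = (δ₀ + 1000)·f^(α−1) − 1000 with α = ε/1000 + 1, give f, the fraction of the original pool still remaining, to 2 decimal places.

0.45

α − 1 = ε/1000 = 0.0118
(δ_res + 1000)/(δ₀ + 1000) = (-9.9 + 1000)/(-0.4 + 1000) = 990.1/999.6 = 0.990496
f = 0.990496^(1/0.0118) = exp(ln(0.990496)/0.0118) = exp(-0.00955/0.0118)
f = exp(-0.8093) = 0.4452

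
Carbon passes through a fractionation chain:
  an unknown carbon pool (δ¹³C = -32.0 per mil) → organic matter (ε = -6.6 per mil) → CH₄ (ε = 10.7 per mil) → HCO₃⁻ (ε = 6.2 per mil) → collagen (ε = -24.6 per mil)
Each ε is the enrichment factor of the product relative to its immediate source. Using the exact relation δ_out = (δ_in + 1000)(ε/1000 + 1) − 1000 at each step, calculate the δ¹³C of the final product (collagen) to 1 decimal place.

step 1: δ = (-32.00 + 1000)·(-6.6/1000 + 1) − 1000 = -38.39 per mil
step 2: δ = (-38.39 + 1000)·(10.7/1000 + 1) − 1000 = -28.10 per mil
step 3: δ = (-28.10 + 1000)·(6.2/1000 + 1) − 1000 = -22.07 per mil
step 4: δ = (-22.07 + 1000)·(-24.6/1000 + 1) − 1000 = -46.13 per mil

-46.1 per mil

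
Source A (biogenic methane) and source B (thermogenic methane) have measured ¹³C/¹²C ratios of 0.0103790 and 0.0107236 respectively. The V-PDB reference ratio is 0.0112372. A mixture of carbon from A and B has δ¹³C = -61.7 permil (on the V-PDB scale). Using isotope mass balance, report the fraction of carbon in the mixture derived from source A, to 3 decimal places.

δ_A = (0.0103790/0.0112372 − 1)×1000 = (0.923629 − 1)×1000 = -76.371 permil
δ_B = (0.0107236/0.0112372 − 1)×1000 = (0.954295 − 1)×1000 = -45.705 permil
f_A = (δ_mix − δ_B)/(δ_A − δ_B) = (-61.7 − (-45.705))/(-76.371 − (-45.705))
f_A = -15.995 / -30.666 = 0.5216

0.522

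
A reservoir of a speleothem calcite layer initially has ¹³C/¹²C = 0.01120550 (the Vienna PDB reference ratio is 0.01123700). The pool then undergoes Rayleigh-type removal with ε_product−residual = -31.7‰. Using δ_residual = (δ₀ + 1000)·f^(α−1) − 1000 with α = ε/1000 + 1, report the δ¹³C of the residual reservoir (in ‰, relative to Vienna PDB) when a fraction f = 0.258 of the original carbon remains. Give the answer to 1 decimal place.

δ₀ = (0.01120550/0.01123700 − 1)×1000 = (0.997197 − 1)×1000 = -2.803‰
α − 1 = ε/1000 = -0.0317
f^(α−1) = 0.258^(-0.0317) = 1.043883
δ_res = (-2.803 + 1000) × 1.043883 − 1000 = 1040.956 − 1000 = 40.96‰

41.0‰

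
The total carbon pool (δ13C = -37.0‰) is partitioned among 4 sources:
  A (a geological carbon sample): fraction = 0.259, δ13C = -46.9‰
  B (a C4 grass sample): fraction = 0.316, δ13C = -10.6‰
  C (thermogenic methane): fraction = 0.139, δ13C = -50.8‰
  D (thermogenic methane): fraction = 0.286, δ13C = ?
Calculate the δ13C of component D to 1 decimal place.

-50.5‰

Isotope mass balance: δ_bulk = Σ fᵢ·δᵢ.
-37.0 = 0.259×(-46.9) + 0.316×(-10.6) + 0.139×(-50.8) + 0.286×δ_D
0.286·δ_D = -37.0 − (-22.558) = -14.442
δ_D = -14.442 / 0.286 = -50.50‰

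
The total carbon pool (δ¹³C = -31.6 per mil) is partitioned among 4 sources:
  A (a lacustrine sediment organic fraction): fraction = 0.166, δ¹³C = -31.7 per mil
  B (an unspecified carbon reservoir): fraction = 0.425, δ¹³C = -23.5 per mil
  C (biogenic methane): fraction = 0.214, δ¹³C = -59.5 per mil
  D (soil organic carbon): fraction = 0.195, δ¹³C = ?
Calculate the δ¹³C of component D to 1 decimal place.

Isotope mass balance: δ_bulk = Σ fᵢ·δᵢ.
-31.6 = 0.166×(-31.7) + 0.425×(-23.5) + 0.214×(-59.5) + 0.195×δ_D
0.195·δ_D = -31.6 − (-27.983) = -3.617
δ_D = -3.617 / 0.195 = -18.55 per mil

-18.6 per mil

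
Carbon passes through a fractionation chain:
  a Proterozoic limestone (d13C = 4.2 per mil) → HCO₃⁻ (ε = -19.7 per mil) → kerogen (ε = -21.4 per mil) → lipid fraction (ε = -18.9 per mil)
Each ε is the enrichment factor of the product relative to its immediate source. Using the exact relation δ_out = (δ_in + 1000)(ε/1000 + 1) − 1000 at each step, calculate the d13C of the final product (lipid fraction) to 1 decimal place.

step 1: δ = (4.20 + 1000)·(-19.7/1000 + 1) − 1000 = -15.58 per mil
step 2: δ = (-15.58 + 1000)·(-21.4/1000 + 1) − 1000 = -36.65 per mil
step 3: δ = (-36.65 + 1000)·(-18.9/1000 + 1) − 1000 = -54.86 per mil

-54.9 per mil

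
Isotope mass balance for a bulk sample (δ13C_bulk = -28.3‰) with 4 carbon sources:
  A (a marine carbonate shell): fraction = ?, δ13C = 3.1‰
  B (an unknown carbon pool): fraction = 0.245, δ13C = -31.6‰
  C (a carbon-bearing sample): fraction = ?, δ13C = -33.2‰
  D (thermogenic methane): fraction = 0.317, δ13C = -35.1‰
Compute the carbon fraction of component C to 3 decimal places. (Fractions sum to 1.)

Let f_C and f_A be the unknown fractions; fractions sum to 1 so f_C + f_A = 0.438.
Mass balance: Σ fᵢ·δᵢ = δ_bulk ⇒ f_C·(-33.2) + f_A·(3.1) = -28.3 − (-18.869) = -9.431
Substitute f_A = 0.438 − f_C:
f_C·(-33.2 − 3.1) = -9.431 − 0.438×(3.1) = -10.789
f_C = -10.789 / -36.3 = 0.2972

0.297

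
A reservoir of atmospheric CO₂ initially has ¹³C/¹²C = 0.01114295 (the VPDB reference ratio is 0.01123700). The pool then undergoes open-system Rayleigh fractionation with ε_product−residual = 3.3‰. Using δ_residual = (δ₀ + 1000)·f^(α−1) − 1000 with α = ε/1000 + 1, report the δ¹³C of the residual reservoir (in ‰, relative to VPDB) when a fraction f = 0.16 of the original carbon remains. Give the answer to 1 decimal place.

δ₀ = (0.01114295/0.01123700 − 1)×1000 = (0.991630 − 1)×1000 = -8.370‰
α − 1 = ε/1000 = 0.0033
f^(α−1) = 0.16^(0.0033) = 0.993971
δ_res = (-8.370 + 1000) × 0.993971 − 1000 = 985.652 − 1000 = -14.35‰

-14.3‰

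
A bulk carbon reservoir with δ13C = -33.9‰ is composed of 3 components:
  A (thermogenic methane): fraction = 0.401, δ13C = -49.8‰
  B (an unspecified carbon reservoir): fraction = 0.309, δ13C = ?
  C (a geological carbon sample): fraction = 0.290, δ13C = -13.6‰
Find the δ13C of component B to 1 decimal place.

Isotope mass balance: δ_bulk = Σ fᵢ·δᵢ.
-33.9 = 0.401×(-49.8) + 0.309×δ_B + 0.290×(-13.6)
0.309·δ_B = -33.9 − (-23.914) = -9.986
δ_B = -9.986 / 0.309 = -32.32‰

-32.3‰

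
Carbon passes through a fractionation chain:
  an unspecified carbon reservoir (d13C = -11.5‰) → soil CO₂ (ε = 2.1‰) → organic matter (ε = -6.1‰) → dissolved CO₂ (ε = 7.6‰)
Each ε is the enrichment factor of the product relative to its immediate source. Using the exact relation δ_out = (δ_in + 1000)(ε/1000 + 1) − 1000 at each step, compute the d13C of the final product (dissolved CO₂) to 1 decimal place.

-8.0‰

step 1: δ = (-11.50 + 1000)·(2.1/1000 + 1) − 1000 = -9.42‰
step 2: δ = (-9.42 + 1000)·(-6.1/1000 + 1) − 1000 = -15.47‰
step 3: δ = (-15.47 + 1000)·(7.6/1000 + 1) − 1000 = -7.98‰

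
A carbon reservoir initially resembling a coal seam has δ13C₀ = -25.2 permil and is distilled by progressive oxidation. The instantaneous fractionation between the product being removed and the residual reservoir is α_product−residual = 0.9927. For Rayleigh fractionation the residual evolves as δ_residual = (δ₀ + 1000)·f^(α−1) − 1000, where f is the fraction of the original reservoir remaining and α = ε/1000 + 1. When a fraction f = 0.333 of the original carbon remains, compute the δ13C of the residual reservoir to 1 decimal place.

-17.3 permil

Rayleigh residual: δ_res = (δ₀ + 1000)·f^(α−1) − 1000
α − 1 = -0.00730
f^(α−1) = 0.333^(-0.00730) = 1.008059
δ_res = (-25.2 + 1000) × 1.008059 − 1000 = 982.656 − 1000 = -17.34 permil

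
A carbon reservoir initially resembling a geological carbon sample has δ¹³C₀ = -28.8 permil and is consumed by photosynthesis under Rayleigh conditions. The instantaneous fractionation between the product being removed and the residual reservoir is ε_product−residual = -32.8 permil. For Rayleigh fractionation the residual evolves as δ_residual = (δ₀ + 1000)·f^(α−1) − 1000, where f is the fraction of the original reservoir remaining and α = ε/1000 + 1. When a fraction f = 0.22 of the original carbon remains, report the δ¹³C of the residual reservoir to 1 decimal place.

Rayleigh residual: δ_res = (δ₀ + 1000)·f^(α−1) − 1000
α = ε/1000 + 1 = 0.96720, so α − 1 = -0.03280
f^(α−1) = 0.22^(-0.03280) = 1.050917
δ_res = (-28.8 + 1000) × 1.050917 − 1000 = 1020.651 − 1000 = 20.65 permil

20.7 permil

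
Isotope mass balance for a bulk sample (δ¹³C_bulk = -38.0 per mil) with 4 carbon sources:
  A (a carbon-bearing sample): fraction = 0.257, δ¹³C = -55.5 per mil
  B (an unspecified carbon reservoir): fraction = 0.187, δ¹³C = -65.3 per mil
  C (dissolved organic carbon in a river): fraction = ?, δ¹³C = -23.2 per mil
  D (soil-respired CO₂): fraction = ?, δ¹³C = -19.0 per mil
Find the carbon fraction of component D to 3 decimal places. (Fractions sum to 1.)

0.327

Let f_D and f_C be the unknown fractions; fractions sum to 1 so f_D + f_C = 0.556.
Mass balance: Σ fᵢ·δᵢ = δ_bulk ⇒ f_D·(-19.0) + f_C·(-23.2) = -38.0 − (-26.475) = -11.525
Substitute f_C = 0.556 − f_D:
f_D·(-19.0 − -23.2) = -11.525 − 0.556×(-23.2) = 1.374
f_D = 1.374 / 4.2 = 0.3271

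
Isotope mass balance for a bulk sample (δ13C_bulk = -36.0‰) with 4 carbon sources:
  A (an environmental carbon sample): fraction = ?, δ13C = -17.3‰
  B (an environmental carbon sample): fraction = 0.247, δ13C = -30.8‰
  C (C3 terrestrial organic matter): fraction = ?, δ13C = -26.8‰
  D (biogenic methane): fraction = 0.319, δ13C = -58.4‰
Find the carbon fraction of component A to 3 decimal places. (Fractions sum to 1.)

0.197

Let f_A and f_C be the unknown fractions; fractions sum to 1 so f_A + f_C = 0.434.
Mass balance: Σ fᵢ·δᵢ = δ_bulk ⇒ f_A·(-17.3) + f_C·(-26.8) = -36.0 − (-26.237) = -9.763
Substitute f_C = 0.434 − f_A:
f_A·(-17.3 − -26.8) = -9.763 − 0.434×(-26.8) = 1.868
f_A = 1.868 / 9.5 = 0.1967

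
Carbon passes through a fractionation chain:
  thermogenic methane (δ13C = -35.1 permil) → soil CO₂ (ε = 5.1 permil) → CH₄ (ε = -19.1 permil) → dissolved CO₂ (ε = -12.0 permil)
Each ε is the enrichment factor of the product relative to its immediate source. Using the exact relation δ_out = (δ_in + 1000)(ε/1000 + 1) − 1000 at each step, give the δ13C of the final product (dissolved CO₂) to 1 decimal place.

-60.1 permil

step 1: δ = (-35.10 + 1000)·(5.1/1000 + 1) − 1000 = -30.18 permil
step 2: δ = (-30.18 + 1000)·(-19.1/1000 + 1) − 1000 = -48.70 permil
step 3: δ = (-48.70 + 1000)·(-12.0/1000 + 1) − 1000 = -60.12 permil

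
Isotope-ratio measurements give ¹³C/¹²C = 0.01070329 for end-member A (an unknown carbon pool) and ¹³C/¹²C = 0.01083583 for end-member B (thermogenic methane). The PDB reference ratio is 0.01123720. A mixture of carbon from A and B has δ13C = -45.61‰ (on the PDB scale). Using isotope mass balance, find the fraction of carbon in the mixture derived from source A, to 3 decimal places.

0.839

δ_A = (0.01070329/0.01123720 − 1)×1000 = (0.952487 − 1)×1000 = -47.513‰
δ_B = (0.01083583/0.01123720 − 1)×1000 = (0.964282 − 1)×1000 = -35.718‰
f_A = (δ_mix − δ_B)/(δ_A − δ_B) = (-45.61 − (-35.718))/(-47.513 − (-35.718))
f_A = -9.892 / -11.795 = 0.8387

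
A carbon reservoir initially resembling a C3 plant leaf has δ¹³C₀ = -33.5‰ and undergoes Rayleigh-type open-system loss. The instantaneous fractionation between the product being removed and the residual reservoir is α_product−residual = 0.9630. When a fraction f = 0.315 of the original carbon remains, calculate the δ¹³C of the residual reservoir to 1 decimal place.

Rayleigh residual: δ_res = (δ₀ + 1000)·f^(α−1) − 1000
α − 1 = -0.03700
f^(α−1) = 0.315^(-0.03700) = 1.043668
δ_res = (-33.5 + 1000) × 1.043668 − 1000 = 1008.705 − 1000 = 8.71‰

8.7‰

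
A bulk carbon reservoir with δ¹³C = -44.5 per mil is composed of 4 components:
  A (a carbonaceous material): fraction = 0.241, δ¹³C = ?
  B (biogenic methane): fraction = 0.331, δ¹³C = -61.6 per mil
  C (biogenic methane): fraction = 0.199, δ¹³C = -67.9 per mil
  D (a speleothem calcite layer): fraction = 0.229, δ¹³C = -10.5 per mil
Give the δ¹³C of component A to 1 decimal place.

Isotope mass balance: δ_bulk = Σ fᵢ·δᵢ.
-44.5 = 0.241×δ_A + 0.331×(-61.6) + 0.199×(-67.9) + 0.229×(-10.5)
0.241·δ_A = -44.5 − (-36.306) = -8.194
δ_A = -8.194 / 0.241 = -34.00 per mil

-34.0 per mil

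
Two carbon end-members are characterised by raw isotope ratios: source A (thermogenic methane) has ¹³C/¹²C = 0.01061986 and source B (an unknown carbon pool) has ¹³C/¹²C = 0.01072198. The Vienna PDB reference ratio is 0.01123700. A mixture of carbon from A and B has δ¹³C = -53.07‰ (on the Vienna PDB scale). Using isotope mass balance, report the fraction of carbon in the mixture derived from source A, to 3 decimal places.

δ_A = (0.01061986/0.01123700 − 1)×1000 = (0.945080 − 1)×1000 = -54.920‰
δ_B = (0.01072198/0.01123700 − 1)×1000 = (0.954167 − 1)×1000 = -45.833‰
f_A = (δ_mix − δ_B)/(δ_A − δ_B) = (-53.07 − (-45.833))/(-54.920 − (-45.833))
f_A = -7.237 / -9.088 = 0.7964

0.796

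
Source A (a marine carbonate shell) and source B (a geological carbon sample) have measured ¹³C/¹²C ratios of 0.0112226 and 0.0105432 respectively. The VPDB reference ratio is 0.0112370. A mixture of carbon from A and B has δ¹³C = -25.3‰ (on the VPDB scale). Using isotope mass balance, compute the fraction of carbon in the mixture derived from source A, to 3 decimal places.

δ_A = (0.0112226/0.0112370 − 1)×1000 = (0.998719 − 1)×1000 = -1.281‰
δ_B = (0.0105432/0.0112370 − 1)×1000 = (0.938258 − 1)×1000 = -61.742‰
f_A = (δ_mix − δ_B)/(δ_A − δ_B) = (-25.3 − (-61.742))/(-1.281 − (-61.742))
f_A = 36.442 / 60.461 = 0.6027

0.603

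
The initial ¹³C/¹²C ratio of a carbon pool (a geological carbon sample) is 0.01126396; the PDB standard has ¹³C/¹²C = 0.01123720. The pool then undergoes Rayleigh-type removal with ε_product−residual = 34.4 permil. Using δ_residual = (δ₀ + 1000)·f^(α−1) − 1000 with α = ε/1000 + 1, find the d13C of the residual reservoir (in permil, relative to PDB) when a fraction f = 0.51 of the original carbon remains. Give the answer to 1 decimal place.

δ₀ = (0.01126396/0.01123720 − 1)×1000 = (1.002381 − 1)×1000 = 2.381 permil
α − 1 = ε/1000 = 0.0344
f^(α−1) = 0.51^(0.0344) = 0.977103
δ_res = (2.381 + 1000) × 0.977103 − 1000 = 979.430 − 1000 = -20.57 permil

-20.6 permil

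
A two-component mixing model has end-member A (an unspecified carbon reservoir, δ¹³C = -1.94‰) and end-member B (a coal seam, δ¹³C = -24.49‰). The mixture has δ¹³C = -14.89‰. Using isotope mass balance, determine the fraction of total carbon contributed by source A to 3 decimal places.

0.426

δ_mix = f_A·δ_A + (1 − f_A)·δ_B  ⇒  f_A = (δ_mix − δ_B)/(δ_A − δ_B)
f_A = (-14.89 − (-24.49)) / (-1.94 − (-24.49))
f_A = 9.60 / 22.55 = 0.4257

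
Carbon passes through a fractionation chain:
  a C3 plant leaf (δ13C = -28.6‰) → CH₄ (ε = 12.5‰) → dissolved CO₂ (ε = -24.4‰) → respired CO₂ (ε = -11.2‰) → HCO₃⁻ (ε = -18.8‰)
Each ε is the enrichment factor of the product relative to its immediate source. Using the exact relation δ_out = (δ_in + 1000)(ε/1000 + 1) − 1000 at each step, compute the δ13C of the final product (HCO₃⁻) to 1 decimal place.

step 1: δ = (-28.60 + 1000)·(12.5/1000 + 1) − 1000 = -16.46‰
step 2: δ = (-16.46 + 1000)·(-24.4/1000 + 1) − 1000 = -40.46‰
step 3: δ = (-40.46 + 1000)·(-11.2/1000 + 1) − 1000 = -51.20‰
step 4: δ = (-51.20 + 1000)·(-18.8/1000 + 1) − 1000 = -69.04‰

-69.0‰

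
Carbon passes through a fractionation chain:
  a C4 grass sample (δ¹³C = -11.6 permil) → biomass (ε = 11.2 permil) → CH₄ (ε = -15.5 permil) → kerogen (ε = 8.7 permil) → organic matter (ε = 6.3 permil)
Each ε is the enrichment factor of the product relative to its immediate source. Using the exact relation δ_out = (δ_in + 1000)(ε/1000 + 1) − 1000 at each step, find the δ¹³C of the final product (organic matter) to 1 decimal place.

step 1: δ = (-11.60 + 1000)·(11.2/1000 + 1) − 1000 = -0.53 permil
step 2: δ = (-0.53 + 1000)·(-15.5/1000 + 1) − 1000 = -16.02 permil
step 3: δ = (-16.02 + 1000)·(8.7/1000 + 1) − 1000 = -7.46 permil
step 4: δ = (-7.46 + 1000)·(6.3/1000 + 1) − 1000 = -1.21 permil

-1.2 permil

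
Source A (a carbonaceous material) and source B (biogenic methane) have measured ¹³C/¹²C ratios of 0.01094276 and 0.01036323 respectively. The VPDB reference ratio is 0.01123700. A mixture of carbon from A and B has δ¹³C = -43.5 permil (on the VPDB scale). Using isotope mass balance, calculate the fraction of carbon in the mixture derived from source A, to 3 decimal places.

0.664

δ_A = (0.01094276/0.01123700 − 1)×1000 = (0.973815 − 1)×1000 = -26.185 permil
δ_B = (0.01036323/0.01123700 − 1)×1000 = (0.922242 − 1)×1000 = -77.758 permil
f_A = (δ_mix − δ_B)/(δ_A − δ_B) = (-43.5 − (-77.758))/(-26.185 − (-77.758))
f_A = 34.258 / 51.573 = 0.6643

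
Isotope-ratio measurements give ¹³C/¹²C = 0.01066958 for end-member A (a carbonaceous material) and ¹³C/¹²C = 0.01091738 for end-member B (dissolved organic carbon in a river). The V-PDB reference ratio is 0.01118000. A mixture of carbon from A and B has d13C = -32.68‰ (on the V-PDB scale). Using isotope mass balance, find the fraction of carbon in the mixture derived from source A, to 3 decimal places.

0.415

δ_A = (0.01066958/0.01118000 − 1)×1000 = (0.954345 − 1)×1000 = -45.655‰
δ_B = (0.01091738/0.01118000 − 1)×1000 = (0.976510 − 1)×1000 = -23.490‰
f_A = (δ_mix − δ_B)/(δ_A − δ_B) = (-32.68 − (-23.490))/(-45.655 − (-23.490))
f_A = -9.190 / -22.165 = 0.4146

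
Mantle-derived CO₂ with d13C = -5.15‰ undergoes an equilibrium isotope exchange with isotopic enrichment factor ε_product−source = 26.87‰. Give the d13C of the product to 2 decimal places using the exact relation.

To first order, δ_product ≈ δ_source + ε = 21.72‰.
Exactly, δ_product = (δ_source + 1000)·(ε/1000 + 1) − 1000.
δ_product = (-5.15 + 1000) × (26.87/1000 + 1) − 1000
δ_product = 21.582‰

21.58‰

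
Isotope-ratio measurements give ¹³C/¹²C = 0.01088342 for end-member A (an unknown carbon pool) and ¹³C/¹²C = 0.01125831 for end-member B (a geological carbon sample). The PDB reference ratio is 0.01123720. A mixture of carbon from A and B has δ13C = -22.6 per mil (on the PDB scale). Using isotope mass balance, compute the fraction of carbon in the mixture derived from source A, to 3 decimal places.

δ_A = (0.01088342/0.01123720 − 1)×1000 = (0.968517 − 1)×1000 = -31.483 per mil
δ_B = (0.01125831/0.01123720 − 1)×1000 = (1.001879 − 1)×1000 = 1.879 per mil
f_A = (δ_mix − δ_B)/(δ_A − δ_B) = (-22.6 − (1.879))/(-31.483 − (1.879))
f_A = -24.479 / -33.362 = 0.7337

0.734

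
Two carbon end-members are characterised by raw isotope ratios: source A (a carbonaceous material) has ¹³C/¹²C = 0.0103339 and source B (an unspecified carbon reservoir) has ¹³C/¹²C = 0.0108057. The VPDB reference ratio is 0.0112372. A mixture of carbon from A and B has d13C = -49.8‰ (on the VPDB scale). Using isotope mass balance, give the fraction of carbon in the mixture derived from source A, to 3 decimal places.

0.272

δ_A = (0.0103339/0.0112372 − 1)×1000 = (0.919615 − 1)×1000 = -80.385‰
δ_B = (0.0108057/0.0112372 − 1)×1000 = (0.961601 − 1)×1000 = -38.399‰
f_A = (δ_mix − δ_B)/(δ_A − δ_B) = (-49.8 − (-38.399))/(-80.385 − (-38.399))
f_A = -11.401 / -41.986 = 0.2715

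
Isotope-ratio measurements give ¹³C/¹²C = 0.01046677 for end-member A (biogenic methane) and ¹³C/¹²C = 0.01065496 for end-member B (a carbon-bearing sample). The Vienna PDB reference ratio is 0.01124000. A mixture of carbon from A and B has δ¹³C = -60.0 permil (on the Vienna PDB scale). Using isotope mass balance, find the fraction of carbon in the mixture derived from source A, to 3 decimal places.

0.475

δ_A = (0.01046677/0.01124000 − 1)×1000 = (0.931207 − 1)×1000 = -68.793 permil
δ_B = (0.01065496/0.01124000 − 1)×1000 = (0.947950 − 1)×1000 = -52.050 permil
f_A = (δ_mix − δ_B)/(δ_A − δ_B) = (-60.0 − (-52.050))/(-68.793 − (-52.050))
f_A = -7.950 / -16.743 = 0.4748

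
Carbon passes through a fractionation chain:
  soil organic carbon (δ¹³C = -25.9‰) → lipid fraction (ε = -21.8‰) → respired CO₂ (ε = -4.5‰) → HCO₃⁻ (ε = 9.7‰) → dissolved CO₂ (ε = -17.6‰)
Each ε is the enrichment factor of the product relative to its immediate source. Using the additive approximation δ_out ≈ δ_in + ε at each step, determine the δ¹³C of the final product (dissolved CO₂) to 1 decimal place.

-60.1‰

step 1: δ ≈ -25.9 + (-21.8) = -47.7‰
step 2: δ ≈ -47.7 + (-4.5) = -52.2‰
step 3: δ ≈ -52.2 + (9.7) = -42.5‰
step 4: δ ≈ -42.5 + (-17.6) = -60.1‰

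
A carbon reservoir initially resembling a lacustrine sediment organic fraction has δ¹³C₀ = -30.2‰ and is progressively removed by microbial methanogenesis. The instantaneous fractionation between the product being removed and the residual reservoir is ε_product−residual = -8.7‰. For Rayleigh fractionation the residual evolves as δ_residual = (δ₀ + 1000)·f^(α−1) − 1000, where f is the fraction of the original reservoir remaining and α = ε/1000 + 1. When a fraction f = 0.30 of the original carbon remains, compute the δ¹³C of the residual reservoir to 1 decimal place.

Rayleigh residual: δ_res = (δ₀ + 1000)·f^(α−1) − 1000
α = ε/1000 + 1 = 0.99130, so α − 1 = -0.00870
f^(α−1) = 0.30^(-0.00870) = 1.010530
δ_res = (-30.2 + 1000) × 1.010530 − 1000 = 980.012 − 1000 = -19.99‰

-20.0‰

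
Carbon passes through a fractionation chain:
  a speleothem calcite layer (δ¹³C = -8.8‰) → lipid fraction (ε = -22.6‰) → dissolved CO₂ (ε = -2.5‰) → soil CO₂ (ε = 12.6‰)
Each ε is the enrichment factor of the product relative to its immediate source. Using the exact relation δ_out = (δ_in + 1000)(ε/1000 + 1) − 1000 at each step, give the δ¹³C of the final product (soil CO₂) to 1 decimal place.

step 1: δ = (-8.80 + 1000)·(-22.6/1000 + 1) − 1000 = -31.20‰
step 2: δ = (-31.20 + 1000)·(-2.5/1000 + 1) − 1000 = -33.62‰
step 3: δ = (-33.62 + 1000)·(12.6/1000 + 1) − 1000 = -21.45‰

-21.4‰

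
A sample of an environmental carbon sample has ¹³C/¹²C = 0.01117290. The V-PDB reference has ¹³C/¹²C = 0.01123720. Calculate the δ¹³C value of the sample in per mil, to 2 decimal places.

-5.72 per mil

δ¹³C = (R_sample / R_standard − 1) × 1000
R_sample / R_standard = 0.01117290 / 0.01123720 = 0.994278
δ¹³C = (0.994278 − 1) × 1000 = -5.722 per mil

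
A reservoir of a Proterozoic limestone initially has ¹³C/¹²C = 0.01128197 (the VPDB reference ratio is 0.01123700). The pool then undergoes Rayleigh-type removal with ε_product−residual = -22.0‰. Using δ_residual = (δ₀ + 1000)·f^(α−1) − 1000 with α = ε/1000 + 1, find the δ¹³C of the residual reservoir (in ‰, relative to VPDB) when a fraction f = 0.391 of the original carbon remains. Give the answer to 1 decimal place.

δ₀ = (0.01128197/0.01123700 − 1)×1000 = (1.004002 − 1)×1000 = 4.002‰
α − 1 = ε/1000 = -0.0220
f^(α−1) = 0.391^(-0.0220) = 1.020874
δ_res = (4.002 + 1000) × 1.020874 − 1000 = 1024.959 − 1000 = 24.96‰

25.0‰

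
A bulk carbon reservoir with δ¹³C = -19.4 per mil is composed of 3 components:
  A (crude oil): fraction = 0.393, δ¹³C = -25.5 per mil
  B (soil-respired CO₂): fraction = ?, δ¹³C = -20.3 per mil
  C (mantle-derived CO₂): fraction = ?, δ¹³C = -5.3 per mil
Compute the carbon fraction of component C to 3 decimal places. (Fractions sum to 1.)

Let f_C and f_B be the unknown fractions; fractions sum to 1 so f_C + f_B = 0.607.
Mass balance: Σ fᵢ·δᵢ = δ_bulk ⇒ f_C·(-5.3) + f_B·(-20.3) = -19.4 − (-10.021) = -9.378
Substitute f_B = 0.607 − f_C:
f_C·(-5.3 − -20.3) = -9.378 − 0.607×(-20.3) = 2.944
f_C = 2.944 / 15.0 = 0.1962

0.196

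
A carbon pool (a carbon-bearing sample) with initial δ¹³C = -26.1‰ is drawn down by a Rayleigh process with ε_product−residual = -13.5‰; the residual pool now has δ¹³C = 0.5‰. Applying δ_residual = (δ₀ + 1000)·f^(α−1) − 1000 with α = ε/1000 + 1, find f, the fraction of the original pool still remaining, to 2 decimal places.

α − 1 = ε/1000 = -0.0135
(δ_res + 1000)/(δ₀ + 1000) = (0.5 + 1000)/(-26.1 + 1000) = 1000.5/973.9 = 1.027313
f = 1.027313^(1/-0.0135) = exp(ln(1.027313)/-0.0135) = exp(0.02695/-0.0135)
f = exp(-1.9960) = 0.1359

0.14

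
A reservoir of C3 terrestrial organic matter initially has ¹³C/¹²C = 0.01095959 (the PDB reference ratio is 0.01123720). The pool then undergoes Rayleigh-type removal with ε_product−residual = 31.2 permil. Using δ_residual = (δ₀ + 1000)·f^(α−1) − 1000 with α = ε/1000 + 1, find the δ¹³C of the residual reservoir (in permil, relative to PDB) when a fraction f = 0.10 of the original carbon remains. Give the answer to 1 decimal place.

-92.3 permil

δ₀ = (0.01095959/0.01123720 − 1)×1000 = (0.975295 − 1)×1000 = -24.705 permil
α − 1 = ε/1000 = 0.0312
f^(α−1) = 0.10^(0.0312) = 0.930679
δ_res = (-24.705 + 1000) × 0.930679 − 1000 = 907.687 − 1000 = -92.31 permil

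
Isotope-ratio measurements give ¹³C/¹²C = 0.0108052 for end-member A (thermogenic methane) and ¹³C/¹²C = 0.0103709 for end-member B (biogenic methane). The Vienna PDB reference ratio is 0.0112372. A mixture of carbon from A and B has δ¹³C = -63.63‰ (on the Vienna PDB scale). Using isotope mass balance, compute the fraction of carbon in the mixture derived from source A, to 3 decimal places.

δ_A = (0.0108052/0.0112372 − 1)×1000 = (0.961556 − 1)×1000 = -38.444‰
δ_B = (0.0103709/0.0112372 − 1)×1000 = (0.922908 − 1)×1000 = -77.092‰
f_A = (δ_mix − δ_B)/(δ_A − δ_B) = (-63.63 − (-77.092))/(-38.444 − (-77.092))
f_A = 13.462 / 38.648 = 0.3483

0.348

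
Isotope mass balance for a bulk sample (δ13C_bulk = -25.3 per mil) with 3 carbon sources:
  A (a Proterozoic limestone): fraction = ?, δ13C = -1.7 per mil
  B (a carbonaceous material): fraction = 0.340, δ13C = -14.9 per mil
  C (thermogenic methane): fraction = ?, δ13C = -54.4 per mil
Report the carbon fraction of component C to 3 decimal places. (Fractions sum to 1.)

Let f_C and f_A be the unknown fractions; fractions sum to 1 so f_C + f_A = 0.660.
Mass balance: Σ fᵢ·δᵢ = δ_bulk ⇒ f_C·(-54.4) + f_A·(-1.7) = -25.3 − (-5.066) = -20.234
Substitute f_A = 0.660 − f_C:
f_C·(-54.4 − -1.7) = -20.234 − 0.660×(-1.7) = -19.112
f_C = -19.112 / -52.7 = 0.3627

0.363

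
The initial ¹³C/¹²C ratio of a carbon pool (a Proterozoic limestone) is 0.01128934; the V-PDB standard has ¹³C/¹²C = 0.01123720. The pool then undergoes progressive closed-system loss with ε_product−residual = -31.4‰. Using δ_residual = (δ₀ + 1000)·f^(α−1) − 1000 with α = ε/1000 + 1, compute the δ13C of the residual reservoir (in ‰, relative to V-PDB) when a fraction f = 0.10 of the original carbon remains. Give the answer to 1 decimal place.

80.0‰

δ₀ = (0.01128934/0.01123720 − 1)×1000 = (1.004640 − 1)×1000 = 4.640‰
α − 1 = ε/1000 = -0.0314
f^(α−1) = 0.10^(-0.0314) = 1.074979
δ_res = (4.640 + 1000) × 1.074979 − 1000 = 1079.967 − 1000 = 79.97‰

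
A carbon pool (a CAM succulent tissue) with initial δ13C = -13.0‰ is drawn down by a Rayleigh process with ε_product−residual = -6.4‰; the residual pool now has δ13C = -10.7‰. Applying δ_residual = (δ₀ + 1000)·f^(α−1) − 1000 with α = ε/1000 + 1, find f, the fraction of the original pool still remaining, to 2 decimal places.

0.70

α − 1 = ε/1000 = -0.0064
(δ_res + 1000)/(δ₀ + 1000) = (-10.7 + 1000)/(-13.0 + 1000) = 989.3/987.0 = 1.002330
f = 1.002330^(1/-0.0064) = exp(ln(1.002330)/-0.0064) = exp(0.00233/-0.0064)
f = exp(-0.3637) = 0.6951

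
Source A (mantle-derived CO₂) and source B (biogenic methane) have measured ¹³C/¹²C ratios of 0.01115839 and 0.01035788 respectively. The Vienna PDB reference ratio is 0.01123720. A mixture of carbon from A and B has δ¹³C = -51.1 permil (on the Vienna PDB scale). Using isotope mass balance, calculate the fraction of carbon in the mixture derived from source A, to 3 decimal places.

0.381

δ_A = (0.01115839/0.01123720 − 1)×1000 = (0.992987 − 1)×1000 = -7.013 permil
δ_B = (0.01035788/0.01123720 − 1)×1000 = (0.921749 − 1)×1000 = -78.251 permil
f_A = (δ_mix − δ_B)/(δ_A − δ_B) = (-51.1 − (-78.251))/(-7.013 − (-78.251))
f_A = 27.151 / 71.237 = 0.3811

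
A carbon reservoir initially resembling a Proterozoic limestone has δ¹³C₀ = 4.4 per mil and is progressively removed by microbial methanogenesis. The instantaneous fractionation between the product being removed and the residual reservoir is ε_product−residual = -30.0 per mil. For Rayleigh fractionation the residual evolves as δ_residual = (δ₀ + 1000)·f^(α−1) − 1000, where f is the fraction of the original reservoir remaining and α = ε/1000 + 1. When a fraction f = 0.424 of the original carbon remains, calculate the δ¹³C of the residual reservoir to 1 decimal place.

30.6 per mil

Rayleigh residual: δ_res = (δ₀ + 1000)·f^(α−1) − 1000
α = ε/1000 + 1 = 0.97000, so α − 1 = -0.03000
f^(α−1) = 0.424^(-0.03000) = 1.026075
δ_res = (4.4 + 1000) × 1.026075 − 1000 = 1030.590 − 1000 = 30.59 per mil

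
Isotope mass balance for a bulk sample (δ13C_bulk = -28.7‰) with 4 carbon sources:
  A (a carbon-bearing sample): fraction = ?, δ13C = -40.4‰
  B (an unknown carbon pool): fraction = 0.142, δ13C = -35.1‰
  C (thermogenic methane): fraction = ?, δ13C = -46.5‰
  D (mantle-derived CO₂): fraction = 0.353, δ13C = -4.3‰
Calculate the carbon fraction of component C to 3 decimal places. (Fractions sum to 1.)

0.294

Let f_C and f_A be the unknown fractions; fractions sum to 1 so f_C + f_A = 0.505.
Mass balance: Σ fᵢ·δᵢ = δ_bulk ⇒ f_C·(-46.5) + f_A·(-40.4) = -28.7 − (-6.502) = -22.198
Substitute f_A = 0.505 − f_C:
f_C·(-46.5 − -40.4) = -22.198 − 0.505×(-40.4) = -1.796
f_C = -1.796 / -6.1 = 0.2944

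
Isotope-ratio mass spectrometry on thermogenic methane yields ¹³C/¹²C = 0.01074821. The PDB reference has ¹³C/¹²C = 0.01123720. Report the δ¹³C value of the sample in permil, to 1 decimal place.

-43.5 permil

δ¹³C = (R_sample / R_standard − 1) × 1000
R_sample / R_standard = 0.01074821 / 0.01123720 = 0.956485
δ¹³C = (0.956485 − 1) × 1000 = -43.52 permil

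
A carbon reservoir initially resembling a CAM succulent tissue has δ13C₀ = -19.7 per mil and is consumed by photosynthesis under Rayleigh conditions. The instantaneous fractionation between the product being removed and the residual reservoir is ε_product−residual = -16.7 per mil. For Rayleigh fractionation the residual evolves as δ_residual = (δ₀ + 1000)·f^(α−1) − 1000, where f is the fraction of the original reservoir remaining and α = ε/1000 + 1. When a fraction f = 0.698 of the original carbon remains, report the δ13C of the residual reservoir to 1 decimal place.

Rayleigh residual: δ_res = (δ₀ + 1000)·f^(α−1) − 1000
α = ε/1000 + 1 = 0.98330, so α − 1 = -0.01670
f^(α−1) = 0.698^(-0.01670) = 1.006022
δ_res = (-19.7 + 1000) × 1.006022 − 1000 = 986.204 − 1000 = -13.80 per mil

-13.8 per mil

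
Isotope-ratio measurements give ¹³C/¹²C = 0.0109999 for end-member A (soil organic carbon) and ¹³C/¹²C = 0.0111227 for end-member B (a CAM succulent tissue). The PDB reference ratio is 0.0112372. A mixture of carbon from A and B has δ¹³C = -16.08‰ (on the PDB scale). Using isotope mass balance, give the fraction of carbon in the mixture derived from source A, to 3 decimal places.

δ_A = (0.0109999/0.0112372 − 1)×1000 = (0.978883 − 1)×1000 = -21.117‰
δ_B = (0.0111227/0.0112372 − 1)×1000 = (0.989811 − 1)×1000 = -10.189‰
f_A = (δ_mix − δ_B)/(δ_A − δ_B) = (-16.08 − (-10.189))/(-21.117 − (-10.189))
f_A = -5.891 / -10.928 = 0.5390

0.539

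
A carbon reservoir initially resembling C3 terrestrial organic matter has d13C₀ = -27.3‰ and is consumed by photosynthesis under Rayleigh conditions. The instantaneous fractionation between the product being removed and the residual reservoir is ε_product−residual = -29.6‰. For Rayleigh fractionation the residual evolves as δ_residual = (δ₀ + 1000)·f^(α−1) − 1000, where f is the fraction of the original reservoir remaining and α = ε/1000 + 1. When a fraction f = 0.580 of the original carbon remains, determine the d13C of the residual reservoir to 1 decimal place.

-11.5‰

Rayleigh residual: δ_res = (δ₀ + 1000)·f^(α−1) − 1000
α = ε/1000 + 1 = 0.97040, so α − 1 = -0.02960
f^(α−1) = 0.580^(-0.02960) = 1.016255
δ_res = (-27.3 + 1000) × 1.016255 − 1000 = 988.511 − 1000 = -11.49‰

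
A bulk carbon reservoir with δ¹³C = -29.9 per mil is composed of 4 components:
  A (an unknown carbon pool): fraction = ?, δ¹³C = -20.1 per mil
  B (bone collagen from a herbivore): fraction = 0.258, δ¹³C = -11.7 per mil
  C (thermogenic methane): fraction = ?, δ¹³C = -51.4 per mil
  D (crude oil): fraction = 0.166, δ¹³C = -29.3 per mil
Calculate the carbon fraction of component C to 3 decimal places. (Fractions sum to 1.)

0.334

Let f_C and f_A be the unknown fractions; fractions sum to 1 so f_C + f_A = 0.576.
Mass balance: Σ fᵢ·δᵢ = δ_bulk ⇒ f_C·(-51.4) + f_A·(-20.1) = -29.9 − (-7.882) = -22.018
Substitute f_A = 0.576 − f_C:
f_C·(-51.4 − -20.1) = -22.018 − 0.576×(-20.1) = -10.440
f_C = -10.440 / -31.3 = 0.3335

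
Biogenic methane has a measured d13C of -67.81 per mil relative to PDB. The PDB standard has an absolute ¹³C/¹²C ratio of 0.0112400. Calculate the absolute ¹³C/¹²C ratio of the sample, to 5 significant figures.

R_sample = R_standard × (d13C/1000 + 1)
R_sample = 0.0112400 × (-67.81/1000 + 1) = 0.0112400 × 0.932190
R_sample = 0.0104778

0.010478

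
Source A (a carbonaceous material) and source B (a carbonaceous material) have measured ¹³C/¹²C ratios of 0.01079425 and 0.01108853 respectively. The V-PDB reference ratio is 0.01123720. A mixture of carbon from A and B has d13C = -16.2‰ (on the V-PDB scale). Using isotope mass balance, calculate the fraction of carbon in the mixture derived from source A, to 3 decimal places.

δ_A = (0.01079425/0.01123720 − 1)×1000 = (0.960582 − 1)×1000 = -39.418‰
δ_B = (0.01108853/0.01123720 − 1)×1000 = (0.986770 − 1)×1000 = -13.230‰
f_A = (δ_mix − δ_B)/(δ_A − δ_B) = (-16.2 − (-13.230))/(-39.418 − (-13.230))
f_A = -2.970 / -26.188 = 0.1134

0.113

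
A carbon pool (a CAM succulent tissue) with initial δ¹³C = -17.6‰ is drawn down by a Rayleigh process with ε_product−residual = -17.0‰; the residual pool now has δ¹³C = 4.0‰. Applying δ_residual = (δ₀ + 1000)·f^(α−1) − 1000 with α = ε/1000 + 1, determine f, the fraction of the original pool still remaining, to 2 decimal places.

0.28

α − 1 = ε/1000 = -0.0170
(δ_res + 1000)/(δ₀ + 1000) = (4.0 + 1000)/(-17.6 + 1000) = 1004.0/982.4 = 1.021987
f = 1.021987^(1/-0.0170) = exp(ln(1.021987)/-0.0170) = exp(0.02175/-0.0170)
f = exp(-1.2793) = 0.2782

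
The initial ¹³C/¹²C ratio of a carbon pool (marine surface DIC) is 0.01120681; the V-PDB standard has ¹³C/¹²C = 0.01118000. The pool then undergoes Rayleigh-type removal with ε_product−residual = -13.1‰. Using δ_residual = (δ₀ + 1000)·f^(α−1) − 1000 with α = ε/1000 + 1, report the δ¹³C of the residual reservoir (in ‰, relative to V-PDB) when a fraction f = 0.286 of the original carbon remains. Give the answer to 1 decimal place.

δ₀ = (0.01120681/0.01118000 − 1)×1000 = (1.002398 − 1)×1000 = 2.398‰
α − 1 = ε/1000 = -0.0131
f^(α−1) = 0.286^(-0.0131) = 1.016533
δ_res = (2.398 + 1000) × 1.016533 − 1000 = 1018.971 − 1000 = 18.97‰

19.0‰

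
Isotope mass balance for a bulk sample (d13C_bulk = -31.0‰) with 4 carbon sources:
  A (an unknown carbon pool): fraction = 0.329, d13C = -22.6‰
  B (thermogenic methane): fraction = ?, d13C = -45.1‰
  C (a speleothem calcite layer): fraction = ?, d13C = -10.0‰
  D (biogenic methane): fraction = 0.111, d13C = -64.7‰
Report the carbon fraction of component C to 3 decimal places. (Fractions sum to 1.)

Let f_C and f_B be the unknown fractions; fractions sum to 1 so f_C + f_B = 0.560.
Mass balance: Σ fᵢ·δᵢ = δ_bulk ⇒ f_C·(-10.0) + f_B·(-45.1) = -31.0 − (-14.617) = -16.383
Substitute f_B = 0.560 − f_C:
f_C·(-10.0 − -45.1) = -16.383 − 0.560×(-45.1) = 8.873
f_C = 8.873 / 35.1 = 0.2528

0.253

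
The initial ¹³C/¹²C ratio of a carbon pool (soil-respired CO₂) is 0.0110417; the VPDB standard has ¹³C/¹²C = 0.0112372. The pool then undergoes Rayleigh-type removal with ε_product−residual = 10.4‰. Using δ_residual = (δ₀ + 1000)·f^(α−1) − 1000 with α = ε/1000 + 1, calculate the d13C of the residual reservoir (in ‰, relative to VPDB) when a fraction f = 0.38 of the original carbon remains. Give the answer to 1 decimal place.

-27.2‰

δ₀ = (0.0110417/0.0112372 − 1)×1000 = (0.982602 − 1)×1000 = -17.398‰
α − 1 = ε/1000 = 0.0104
f^(α−1) = 0.38^(0.0104) = 0.989988
δ_res = (-17.398 + 1000) × 0.989988 − 1000 = 972.764 − 1000 = -27.24‰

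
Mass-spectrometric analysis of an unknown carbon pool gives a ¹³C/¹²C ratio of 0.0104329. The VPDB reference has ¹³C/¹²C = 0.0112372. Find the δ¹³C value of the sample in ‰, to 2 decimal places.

-71.57‰

δ¹³C = (R_sample / R_standard − 1) × 1000
R_sample / R_standard = 0.0104329 / 0.0112372 = 0.928425
δ¹³C = (0.928425 − 1) × 1000 = -71.575‰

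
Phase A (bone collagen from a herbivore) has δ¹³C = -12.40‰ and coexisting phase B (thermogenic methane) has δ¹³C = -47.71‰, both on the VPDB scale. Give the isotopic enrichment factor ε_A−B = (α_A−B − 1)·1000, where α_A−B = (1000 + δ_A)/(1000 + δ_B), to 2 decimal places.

37.08‰

α_A−B = (1000 + -12.40) / (1000 + -47.71) = 987.60 / 952.29 = 1.037079
ε_A−B = (1.037079 − 1) × 1000 = 37.079‰
(The approximation ε ≈ δ_A − δ_B would give 35.31‰.)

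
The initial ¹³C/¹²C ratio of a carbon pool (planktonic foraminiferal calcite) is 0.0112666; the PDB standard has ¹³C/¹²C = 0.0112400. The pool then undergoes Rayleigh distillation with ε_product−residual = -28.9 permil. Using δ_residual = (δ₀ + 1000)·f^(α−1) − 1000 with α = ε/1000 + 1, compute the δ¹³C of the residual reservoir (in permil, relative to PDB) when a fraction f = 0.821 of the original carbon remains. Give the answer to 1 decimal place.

8.1 permil

δ₀ = (0.0112666/0.0112400 − 1)×1000 = (1.002367 − 1)×1000 = 2.367 permil
α − 1 = ε/1000 = -0.0289
f^(α−1) = 0.821^(-0.0289) = 1.005716
δ_res = (2.367 + 1000) × 1.005716 − 1000 = 1008.096 − 1000 = 8.10 permil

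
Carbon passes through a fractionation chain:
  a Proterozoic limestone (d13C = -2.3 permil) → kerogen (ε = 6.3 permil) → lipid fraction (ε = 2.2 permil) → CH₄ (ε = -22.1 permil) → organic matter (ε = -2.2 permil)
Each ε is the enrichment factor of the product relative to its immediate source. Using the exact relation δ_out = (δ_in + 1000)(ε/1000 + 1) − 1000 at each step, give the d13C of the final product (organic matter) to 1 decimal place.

step 1: δ = (-2.30 + 1000)·(6.3/1000 + 1) − 1000 = 3.99 permil
step 2: δ = (3.99 + 1000)·(2.2/1000 + 1) − 1000 = 6.19 permil
step 3: δ = (6.19 + 1000)·(-22.1/1000 + 1) − 1000 = -16.04 permil
step 4: δ = (-16.04 + 1000)·(-2.2/1000 + 1) − 1000 = -18.21 permil

-18.2 permil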